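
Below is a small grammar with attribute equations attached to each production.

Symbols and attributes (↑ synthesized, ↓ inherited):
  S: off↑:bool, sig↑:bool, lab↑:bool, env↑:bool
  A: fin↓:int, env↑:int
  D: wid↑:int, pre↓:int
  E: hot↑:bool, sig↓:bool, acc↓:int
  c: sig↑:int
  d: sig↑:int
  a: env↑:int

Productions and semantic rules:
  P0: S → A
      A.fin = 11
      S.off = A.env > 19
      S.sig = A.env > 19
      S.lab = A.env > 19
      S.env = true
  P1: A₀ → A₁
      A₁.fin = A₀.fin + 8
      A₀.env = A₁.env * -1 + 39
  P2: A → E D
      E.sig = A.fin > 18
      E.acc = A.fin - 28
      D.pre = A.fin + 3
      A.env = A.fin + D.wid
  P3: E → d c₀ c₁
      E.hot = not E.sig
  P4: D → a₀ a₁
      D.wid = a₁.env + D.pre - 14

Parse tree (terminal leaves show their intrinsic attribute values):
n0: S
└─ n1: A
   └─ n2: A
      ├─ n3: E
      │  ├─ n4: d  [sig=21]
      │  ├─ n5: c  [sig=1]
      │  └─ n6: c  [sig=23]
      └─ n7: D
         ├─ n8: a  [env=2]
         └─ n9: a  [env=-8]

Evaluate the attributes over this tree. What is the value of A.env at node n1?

1. n1.fin = 11  [11]
2. n2.fin = 19  [A₀.fin + 8]
3. n3.sig = true  [A.fin > 18]
4. n3.acc = -9  [A.fin - 28]
5. n4.sig = 21  [terminal]
6. n5.sig = 1  [terminal]
7. n6.sig = 23  [terminal]
8. n3.hot = false  [not E.sig]
9. n7.pre = 22  [A.fin + 3]
10. n8.env = 2  [terminal]
11. n9.env = -8  [terminal]
12. n7.wid = 0  [a₁.env + D.pre - 14]
13. n2.env = 19  [A.fin + D.wid]
14. n1.env = 20  [A₁.env * -1 + 39]
15. n0.off = true  [A.env > 19]
16. n0.sig = true  [A.env > 19]
17. n0.lab = true  [A.env > 19]
18. n0.env = true  [true]

20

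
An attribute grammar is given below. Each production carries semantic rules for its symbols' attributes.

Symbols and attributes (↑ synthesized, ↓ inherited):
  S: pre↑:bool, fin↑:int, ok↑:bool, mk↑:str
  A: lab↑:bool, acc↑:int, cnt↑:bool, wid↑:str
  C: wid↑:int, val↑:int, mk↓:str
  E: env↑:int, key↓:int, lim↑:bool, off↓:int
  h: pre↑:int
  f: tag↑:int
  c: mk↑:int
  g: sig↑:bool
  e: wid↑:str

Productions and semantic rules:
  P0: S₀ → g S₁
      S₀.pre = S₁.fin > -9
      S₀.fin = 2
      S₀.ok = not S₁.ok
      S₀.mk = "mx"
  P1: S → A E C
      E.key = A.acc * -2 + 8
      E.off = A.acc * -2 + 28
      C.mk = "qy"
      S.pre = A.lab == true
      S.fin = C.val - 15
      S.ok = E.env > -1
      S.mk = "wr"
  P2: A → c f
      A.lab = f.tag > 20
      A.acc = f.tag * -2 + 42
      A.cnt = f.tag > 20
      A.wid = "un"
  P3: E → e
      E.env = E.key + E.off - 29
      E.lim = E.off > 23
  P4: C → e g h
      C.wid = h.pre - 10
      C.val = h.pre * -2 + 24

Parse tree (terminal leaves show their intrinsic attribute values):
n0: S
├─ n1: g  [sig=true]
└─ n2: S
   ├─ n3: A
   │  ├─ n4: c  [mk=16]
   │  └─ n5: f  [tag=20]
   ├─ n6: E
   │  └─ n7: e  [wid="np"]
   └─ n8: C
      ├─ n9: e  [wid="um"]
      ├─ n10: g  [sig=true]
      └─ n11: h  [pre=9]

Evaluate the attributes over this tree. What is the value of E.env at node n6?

-1

1. n1.sig = true  [terminal]
2. n4.mk = 16  [terminal]
3. n5.tag = 20  [terminal]
4. n3.lab = false  [f.tag > 20]
5. n3.acc = 2  [f.tag * -2 + 42]
6. n3.cnt = false  [f.tag > 20]
7. n3.wid = "un"  ["un"]
8. n6.key = 4  [A.acc * -2 + 8]
9. n6.off = 24  [A.acc * -2 + 28]
10. n7.wid = "np"  [terminal]
11. n6.env = -1  [E.key + E.off - 29]
12. n6.lim = true  [E.off > 23]
13. n8.mk = "qy"  ["qy"]
14. n9.wid = "um"  [terminal]
15. n10.sig = true  [terminal]
16. n11.pre = 9  [terminal]
17. n8.wid = -1  [h.pre - 10]
18. n8.val = 6  [h.pre * -2 + 24]
19. n2.pre = false  [A.lab == true]
20. n2.fin = -9  [C.val - 15]
21. n2.ok = false  [E.env > -1]
22. n2.mk = "wr"  ["wr"]
23. n0.pre = false  [S₁.fin > -9]
24. n0.fin = 2  [2]
25. n0.ok = true  [not S₁.ok]
26. n0.mk = "mx"  ["mx"]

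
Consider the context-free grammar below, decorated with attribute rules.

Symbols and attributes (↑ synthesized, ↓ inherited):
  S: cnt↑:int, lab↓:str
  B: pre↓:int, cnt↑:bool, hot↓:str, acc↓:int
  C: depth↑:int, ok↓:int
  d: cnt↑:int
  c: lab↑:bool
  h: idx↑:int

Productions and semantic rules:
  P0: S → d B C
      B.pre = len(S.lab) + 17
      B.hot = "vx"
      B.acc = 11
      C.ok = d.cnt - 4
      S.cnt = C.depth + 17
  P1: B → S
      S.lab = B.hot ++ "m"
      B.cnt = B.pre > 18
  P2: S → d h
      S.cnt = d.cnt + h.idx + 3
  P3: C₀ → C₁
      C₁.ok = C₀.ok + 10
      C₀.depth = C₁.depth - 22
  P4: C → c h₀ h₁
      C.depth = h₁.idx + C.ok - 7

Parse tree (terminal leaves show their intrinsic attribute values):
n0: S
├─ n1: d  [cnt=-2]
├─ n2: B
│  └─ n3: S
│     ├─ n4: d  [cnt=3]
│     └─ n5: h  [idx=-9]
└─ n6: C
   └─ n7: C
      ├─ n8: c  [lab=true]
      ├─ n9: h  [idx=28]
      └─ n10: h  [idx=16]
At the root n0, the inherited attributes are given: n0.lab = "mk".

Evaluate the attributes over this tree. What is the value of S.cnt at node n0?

8

1. n0.lab = "mk"  [given at root]
2. n1.cnt = -2  [terminal]
3. n2.pre = 19  [len(S.lab) + 17]
4. n2.hot = "vx"  ["vx"]
5. n2.acc = 11  [11]
6. n3.lab = "vxm"  [B.hot ++ "m"]
7. n4.cnt = 3  [terminal]
8. n5.idx = -9  [terminal]
9. n3.cnt = -3  [d.cnt + h.idx + 3]
10. n2.cnt = true  [B.pre > 18]
11. n6.ok = -6  [d.cnt - 4]
12. n7.ok = 4  [C₀.ok + 10]
13. n8.lab = true  [terminal]
14. n9.idx = 28  [terminal]
15. n10.idx = 16  [terminal]
16. n7.depth = 13  [h₁.idx + C.ok - 7]
17. n6.depth = -9  [C₁.depth - 22]
18. n0.cnt = 8  [C.depth + 17]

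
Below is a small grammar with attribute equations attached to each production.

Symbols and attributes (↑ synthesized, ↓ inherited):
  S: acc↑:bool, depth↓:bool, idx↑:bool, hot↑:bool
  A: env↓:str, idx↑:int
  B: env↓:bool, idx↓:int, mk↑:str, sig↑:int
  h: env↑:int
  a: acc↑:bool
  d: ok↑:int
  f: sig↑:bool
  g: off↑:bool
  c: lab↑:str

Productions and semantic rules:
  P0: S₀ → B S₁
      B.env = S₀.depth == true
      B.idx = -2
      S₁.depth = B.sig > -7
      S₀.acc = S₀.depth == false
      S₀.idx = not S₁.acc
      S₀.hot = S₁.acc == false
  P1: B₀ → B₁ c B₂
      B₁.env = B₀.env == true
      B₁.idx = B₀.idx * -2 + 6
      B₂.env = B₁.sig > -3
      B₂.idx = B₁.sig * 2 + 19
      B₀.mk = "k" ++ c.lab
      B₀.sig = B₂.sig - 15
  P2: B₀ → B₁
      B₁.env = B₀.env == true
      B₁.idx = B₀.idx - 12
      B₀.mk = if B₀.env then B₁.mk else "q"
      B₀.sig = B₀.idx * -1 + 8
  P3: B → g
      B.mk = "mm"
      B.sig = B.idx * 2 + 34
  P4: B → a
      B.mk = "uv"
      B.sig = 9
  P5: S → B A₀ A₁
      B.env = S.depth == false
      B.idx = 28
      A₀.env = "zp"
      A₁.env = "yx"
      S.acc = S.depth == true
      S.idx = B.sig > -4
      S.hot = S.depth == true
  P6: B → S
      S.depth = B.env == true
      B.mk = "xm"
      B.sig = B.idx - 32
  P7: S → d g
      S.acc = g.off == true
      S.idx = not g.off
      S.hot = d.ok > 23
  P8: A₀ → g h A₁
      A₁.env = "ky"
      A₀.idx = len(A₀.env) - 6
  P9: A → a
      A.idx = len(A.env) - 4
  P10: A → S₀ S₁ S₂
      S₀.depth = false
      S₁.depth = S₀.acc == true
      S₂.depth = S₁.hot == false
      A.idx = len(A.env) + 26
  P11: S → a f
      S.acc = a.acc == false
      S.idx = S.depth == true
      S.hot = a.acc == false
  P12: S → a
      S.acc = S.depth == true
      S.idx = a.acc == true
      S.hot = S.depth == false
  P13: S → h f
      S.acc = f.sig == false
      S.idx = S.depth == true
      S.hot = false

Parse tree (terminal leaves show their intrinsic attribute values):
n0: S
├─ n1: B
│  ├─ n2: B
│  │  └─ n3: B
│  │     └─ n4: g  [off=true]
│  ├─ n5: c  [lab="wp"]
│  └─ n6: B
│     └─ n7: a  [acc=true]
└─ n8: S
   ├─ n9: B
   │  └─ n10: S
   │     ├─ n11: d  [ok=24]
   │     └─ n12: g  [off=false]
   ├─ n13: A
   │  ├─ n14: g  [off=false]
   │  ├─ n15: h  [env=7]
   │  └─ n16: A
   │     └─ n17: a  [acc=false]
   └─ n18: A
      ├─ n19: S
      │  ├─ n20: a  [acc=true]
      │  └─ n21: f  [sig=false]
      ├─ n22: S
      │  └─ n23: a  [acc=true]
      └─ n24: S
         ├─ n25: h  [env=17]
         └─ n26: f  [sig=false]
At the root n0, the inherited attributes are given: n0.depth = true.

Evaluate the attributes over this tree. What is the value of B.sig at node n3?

1. n0.depth = true  [given at root]
2. n1.env = true  [S₀.depth == true]
3. n1.idx = -2  [-2]
4. n2.env = true  [B₀.env == true]
5. n2.idx = 10  [B₀.idx * -2 + 6]
6. n3.env = true  [B₀.env == true]
7. n3.idx = -2  [B₀.idx - 12]
8. n4.off = true  [terminal]
9. n3.mk = "mm"  ["mm"]
10. n3.sig = 30  [B.idx * 2 + 34]
11. n2.mk = "mm"  [if B₀.env then B₁.mk else "q"]
12. n2.sig = -2  [B₀.idx * -1 + 8]
13. n5.lab = "wp"  [terminal]
14. n6.env = true  [B₁.sig > -3]
15. n6.idx = 15  [B₁.sig * 2 + 19]
16. n7.acc = true  [terminal]
17. n6.mk = "uv"  ["uv"]
18. n6.sig = 9  [9]
19. n1.mk = "kwp"  ["k" ++ c.lab]
20. n1.sig = -6  [B₂.sig - 15]
21. n8.depth = true  [B.sig > -7]
22. n9.env = false  [S.depth == false]
23. n9.idx = 28  [28]
24. n10.depth = false  [B.env == true]
25. n11.ok = 24  [terminal]
26. n12.off = false  [terminal]
27. n10.acc = false  [g.off == true]
28. n10.idx = true  [not g.off]
29. n10.hot = true  [d.ok > 23]
30. n9.mk = "xm"  ["xm"]
31. n9.sig = -4  [B.idx - 32]
32. n13.env = "zp"  ["zp"]
33. n14.off = false  [terminal]
34. n15.env = 7  [terminal]
35. n16.env = "ky"  ["ky"]
36. n17.acc = false  [terminal]
37. n16.idx = -2  [len(A.env) - 4]
38. n13.idx = -4  [len(A₀.env) - 6]
39. n18.env = "yx"  ["yx"]
40. n19.depth = false  [false]
41. n20.acc = true  [terminal]
42. n21.sig = false  [terminal]
43. n19.acc = false  [a.acc == false]
44. n19.idx = false  [S.depth == true]
45. n19.hot = false  [a.acc == false]
46. n22.depth = false  [S₀.acc == true]
47. n23.acc = true  [terminal]
48. n22.acc = false  [S.depth == true]
49. n22.idx = true  [a.acc == true]
50. n22.hot = true  [S.depth == false]
51. n24.depth = false  [S₁.hot == false]
52. n25.env = 17  [terminal]
53. n26.sig = false  [terminal]
54. n24.acc = true  [f.sig == false]
55. n24.idx = false  [S.depth == true]
56. n24.hot = false  [false]
57. n18.idx = 28  [len(A.env) + 26]
58. n8.acc = true  [S.depth == true]
59. n8.idx = false  [B.sig > -4]
60. n8.hot = true  [S.depth == true]
61. n0.acc = false  [S₀.depth == false]
62. n0.idx = false  [not S₁.acc]
63. n0.hot = false  [S₁.acc == false]

30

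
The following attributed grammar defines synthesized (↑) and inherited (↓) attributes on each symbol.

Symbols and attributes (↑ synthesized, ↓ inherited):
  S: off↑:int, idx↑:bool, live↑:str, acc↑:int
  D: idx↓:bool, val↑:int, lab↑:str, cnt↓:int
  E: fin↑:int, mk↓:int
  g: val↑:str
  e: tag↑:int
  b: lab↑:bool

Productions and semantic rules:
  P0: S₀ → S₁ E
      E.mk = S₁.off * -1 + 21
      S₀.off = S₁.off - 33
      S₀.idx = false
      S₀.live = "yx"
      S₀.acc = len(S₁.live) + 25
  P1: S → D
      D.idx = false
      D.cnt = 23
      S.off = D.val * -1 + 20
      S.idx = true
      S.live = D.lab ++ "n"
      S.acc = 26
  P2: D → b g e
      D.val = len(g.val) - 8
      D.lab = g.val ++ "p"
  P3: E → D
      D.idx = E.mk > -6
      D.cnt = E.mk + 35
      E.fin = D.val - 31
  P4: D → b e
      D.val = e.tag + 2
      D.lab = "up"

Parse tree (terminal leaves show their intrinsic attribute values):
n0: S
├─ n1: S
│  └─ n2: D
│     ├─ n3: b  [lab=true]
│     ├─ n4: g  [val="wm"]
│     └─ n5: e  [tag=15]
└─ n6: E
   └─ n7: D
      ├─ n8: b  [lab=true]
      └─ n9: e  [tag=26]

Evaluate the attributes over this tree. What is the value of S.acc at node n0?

1. n2.idx = false  [false]
2. n2.cnt = 23  [23]
3. n3.lab = true  [terminal]
4. n4.val = "wm"  [terminal]
5. n5.tag = 15  [terminal]
6. n2.val = -6  [len(g.val) - 8]
7. n2.lab = "wmp"  [g.val ++ "p"]
8. n1.off = 26  [D.val * -1 + 20]
9. n1.idx = true  [true]
10. n1.live = "wmpn"  [D.lab ++ "n"]
11. n1.acc = 26  [26]
12. n6.mk = -5  [S₁.off * -1 + 21]
13. n7.idx = true  [E.mk > -6]
14. n7.cnt = 30  [E.mk + 35]
15. n8.lab = true  [terminal]
16. n9.tag = 26  [terminal]
17. n7.val = 28  [e.tag + 2]
18. n7.lab = "up"  ["up"]
19. n6.fin = -3  [D.val - 31]
20. n0.off = -7  [S₁.off - 33]
21. n0.idx = false  [false]
22. n0.live = "yx"  ["yx"]
23. n0.acc = 29  [len(S₁.live) + 25]

29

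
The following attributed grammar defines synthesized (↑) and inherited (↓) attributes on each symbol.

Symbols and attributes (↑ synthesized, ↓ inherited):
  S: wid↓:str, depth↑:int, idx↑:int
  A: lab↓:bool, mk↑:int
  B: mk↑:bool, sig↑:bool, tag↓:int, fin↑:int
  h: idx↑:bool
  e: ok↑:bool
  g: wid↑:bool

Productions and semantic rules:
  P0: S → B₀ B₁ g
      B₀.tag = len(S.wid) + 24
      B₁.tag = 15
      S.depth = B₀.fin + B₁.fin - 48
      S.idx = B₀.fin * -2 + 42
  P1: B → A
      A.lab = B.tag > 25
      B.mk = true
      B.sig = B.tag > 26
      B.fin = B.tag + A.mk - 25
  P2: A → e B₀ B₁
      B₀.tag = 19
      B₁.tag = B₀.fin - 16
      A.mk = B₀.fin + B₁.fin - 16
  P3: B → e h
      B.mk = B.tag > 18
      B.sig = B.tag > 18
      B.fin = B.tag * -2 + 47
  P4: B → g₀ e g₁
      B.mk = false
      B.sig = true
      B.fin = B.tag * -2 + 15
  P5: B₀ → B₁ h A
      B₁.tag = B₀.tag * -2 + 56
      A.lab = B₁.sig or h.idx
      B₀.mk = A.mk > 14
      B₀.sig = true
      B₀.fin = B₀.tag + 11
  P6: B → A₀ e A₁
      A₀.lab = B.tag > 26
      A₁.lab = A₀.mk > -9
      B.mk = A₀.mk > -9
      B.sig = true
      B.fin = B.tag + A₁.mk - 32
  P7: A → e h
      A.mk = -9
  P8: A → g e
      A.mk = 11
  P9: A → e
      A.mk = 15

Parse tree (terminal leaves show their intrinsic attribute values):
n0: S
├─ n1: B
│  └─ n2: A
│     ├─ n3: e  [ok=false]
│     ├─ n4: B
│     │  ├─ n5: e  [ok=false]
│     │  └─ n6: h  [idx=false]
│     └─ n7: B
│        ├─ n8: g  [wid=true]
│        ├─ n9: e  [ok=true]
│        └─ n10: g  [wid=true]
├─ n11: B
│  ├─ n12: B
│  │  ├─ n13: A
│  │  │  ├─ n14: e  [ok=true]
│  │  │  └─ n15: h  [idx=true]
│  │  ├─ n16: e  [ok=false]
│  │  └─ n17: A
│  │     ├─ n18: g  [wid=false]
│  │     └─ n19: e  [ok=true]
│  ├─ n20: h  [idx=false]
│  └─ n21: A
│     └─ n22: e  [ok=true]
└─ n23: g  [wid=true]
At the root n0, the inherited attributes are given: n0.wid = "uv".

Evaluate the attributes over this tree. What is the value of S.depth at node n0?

1

1. n0.wid = "uv"  [given at root]
2. n1.tag = 26  [len(S.wid) + 24]
3. n2.lab = true  [B.tag > 25]
4. n3.ok = false  [terminal]
5. n4.tag = 19  [19]
6. n5.ok = false  [terminal]
7. n6.idx = false  [terminal]
8. n4.mk = true  [B.tag > 18]
9. n4.sig = true  [B.tag > 18]
10. n4.fin = 9  [B.tag * -2 + 47]
11. n7.tag = -7  [B₀.fin - 16]
12. n8.wid = true  [terminal]
13. n9.ok = true  [terminal]
14. n10.wid = true  [terminal]
15. n7.mk = false  [false]
16. n7.sig = true  [true]
17. n7.fin = 29  [B.tag * -2 + 15]
18. n2.mk = 22  [B₀.fin + B₁.fin - 16]
19. n1.mk = true  [true]
20. n1.sig = false  [B.tag > 26]
21. n1.fin = 23  [B.tag + A.mk - 25]
22. n11.tag = 15  [15]
23. n12.tag = 26  [B₀.tag * -2 + 56]
24. n13.lab = false  [B.tag > 26]
25. n14.ok = true  [terminal]
26. n15.idx = true  [terminal]
27. n13.mk = -9  [-9]
28. n16.ok = false  [terminal]
29. n17.lab = false  [A₀.mk > -9]
30. n18.wid = false  [terminal]
31. n19.ok = true  [terminal]
32. n17.mk = 11  [11]
33. n12.mk = false  [A₀.mk > -9]
34. n12.sig = true  [true]
35. n12.fin = 5  [B.tag + A₁.mk - 32]
36. n20.idx = false  [terminal]
37. n21.lab = true  [B₁.sig or h.idx]
38. n22.ok = true  [terminal]
39. n21.mk = 15  [15]
40. n11.mk = true  [A.mk > 14]
41. n11.sig = true  [true]
42. n11.fin = 26  [B₀.tag + 11]
43. n23.wid = true  [terminal]
44. n0.depth = 1  [B₀.fin + B₁.fin - 48]
45. n0.idx = -4  [B₀.fin * -2 + 42]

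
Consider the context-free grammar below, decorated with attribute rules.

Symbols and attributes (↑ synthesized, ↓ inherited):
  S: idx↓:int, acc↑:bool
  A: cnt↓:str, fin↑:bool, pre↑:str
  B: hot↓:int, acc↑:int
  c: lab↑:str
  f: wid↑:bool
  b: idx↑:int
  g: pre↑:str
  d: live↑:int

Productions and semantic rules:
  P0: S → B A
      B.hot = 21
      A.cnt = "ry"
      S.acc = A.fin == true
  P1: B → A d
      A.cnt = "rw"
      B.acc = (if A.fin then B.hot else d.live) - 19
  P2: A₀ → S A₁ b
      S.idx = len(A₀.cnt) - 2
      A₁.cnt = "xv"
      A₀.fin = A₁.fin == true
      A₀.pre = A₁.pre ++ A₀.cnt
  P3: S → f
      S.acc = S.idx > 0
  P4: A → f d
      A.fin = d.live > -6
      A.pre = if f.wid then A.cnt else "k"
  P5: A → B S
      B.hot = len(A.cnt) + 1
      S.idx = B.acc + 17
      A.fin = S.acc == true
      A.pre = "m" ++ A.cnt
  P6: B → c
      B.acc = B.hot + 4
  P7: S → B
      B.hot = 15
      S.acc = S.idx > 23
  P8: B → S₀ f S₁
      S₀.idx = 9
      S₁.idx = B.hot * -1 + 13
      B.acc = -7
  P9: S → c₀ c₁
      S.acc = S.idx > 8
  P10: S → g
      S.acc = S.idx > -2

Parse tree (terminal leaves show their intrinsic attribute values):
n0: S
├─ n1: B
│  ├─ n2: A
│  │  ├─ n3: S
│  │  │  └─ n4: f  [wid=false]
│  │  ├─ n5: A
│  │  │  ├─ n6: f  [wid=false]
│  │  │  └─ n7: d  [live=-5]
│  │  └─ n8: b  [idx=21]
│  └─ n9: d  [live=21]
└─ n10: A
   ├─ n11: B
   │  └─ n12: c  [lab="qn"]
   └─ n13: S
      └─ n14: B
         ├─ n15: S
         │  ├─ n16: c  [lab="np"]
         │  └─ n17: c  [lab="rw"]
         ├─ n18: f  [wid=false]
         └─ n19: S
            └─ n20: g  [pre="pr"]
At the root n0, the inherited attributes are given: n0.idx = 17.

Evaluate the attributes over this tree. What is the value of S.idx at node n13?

24

1. n0.idx = 17  [given at root]
2. n1.hot = 21  [21]
3. n2.cnt = "rw"  ["rw"]
4. n3.idx = 0  [len(A₀.cnt) - 2]
5. n4.wid = false  [terminal]
6. n3.acc = false  [S.idx > 0]
7. n5.cnt = "xv"  ["xv"]
8. n6.wid = false  [terminal]
9. n7.live = -5  [terminal]
10. n5.fin = true  [d.live > -6]
11. n5.pre = "k"  [if f.wid then A.cnt else "k"]
12. n8.idx = 21  [terminal]
13. n2.fin = true  [A₁.fin == true]
14. n2.pre = "krw"  [A₁.pre ++ A₀.cnt]
15. n9.live = 21  [terminal]
16. n1.acc = 2  [(if A.fin then B.hot else d.live) - 19]
17. n10.cnt = "ry"  ["ry"]
18. n11.hot = 3  [len(A.cnt) + 1]
19. n12.lab = "qn"  [terminal]
20. n11.acc = 7  [B.hot + 4]
21. n13.idx = 24  [B.acc + 17]
22. n14.hot = 15  [15]
23. n15.idx = 9  [9]
24. n16.lab = "np"  [terminal]
25. n17.lab = "rw"  [terminal]
26. n15.acc = true  [S.idx > 8]
27. n18.wid = false  [terminal]
28. n19.idx = -2  [B.hot * -1 + 13]
29. n20.pre = "pr"  [terminal]
30. n19.acc = false  [S.idx > -2]
31. n14.acc = -7  [-7]
32. n13.acc = true  [S.idx > 23]
33. n10.fin = true  [S.acc == true]
34. n10.pre = "mry"  ["m" ++ A.cnt]
35. n0.acc = true  [A.fin == true]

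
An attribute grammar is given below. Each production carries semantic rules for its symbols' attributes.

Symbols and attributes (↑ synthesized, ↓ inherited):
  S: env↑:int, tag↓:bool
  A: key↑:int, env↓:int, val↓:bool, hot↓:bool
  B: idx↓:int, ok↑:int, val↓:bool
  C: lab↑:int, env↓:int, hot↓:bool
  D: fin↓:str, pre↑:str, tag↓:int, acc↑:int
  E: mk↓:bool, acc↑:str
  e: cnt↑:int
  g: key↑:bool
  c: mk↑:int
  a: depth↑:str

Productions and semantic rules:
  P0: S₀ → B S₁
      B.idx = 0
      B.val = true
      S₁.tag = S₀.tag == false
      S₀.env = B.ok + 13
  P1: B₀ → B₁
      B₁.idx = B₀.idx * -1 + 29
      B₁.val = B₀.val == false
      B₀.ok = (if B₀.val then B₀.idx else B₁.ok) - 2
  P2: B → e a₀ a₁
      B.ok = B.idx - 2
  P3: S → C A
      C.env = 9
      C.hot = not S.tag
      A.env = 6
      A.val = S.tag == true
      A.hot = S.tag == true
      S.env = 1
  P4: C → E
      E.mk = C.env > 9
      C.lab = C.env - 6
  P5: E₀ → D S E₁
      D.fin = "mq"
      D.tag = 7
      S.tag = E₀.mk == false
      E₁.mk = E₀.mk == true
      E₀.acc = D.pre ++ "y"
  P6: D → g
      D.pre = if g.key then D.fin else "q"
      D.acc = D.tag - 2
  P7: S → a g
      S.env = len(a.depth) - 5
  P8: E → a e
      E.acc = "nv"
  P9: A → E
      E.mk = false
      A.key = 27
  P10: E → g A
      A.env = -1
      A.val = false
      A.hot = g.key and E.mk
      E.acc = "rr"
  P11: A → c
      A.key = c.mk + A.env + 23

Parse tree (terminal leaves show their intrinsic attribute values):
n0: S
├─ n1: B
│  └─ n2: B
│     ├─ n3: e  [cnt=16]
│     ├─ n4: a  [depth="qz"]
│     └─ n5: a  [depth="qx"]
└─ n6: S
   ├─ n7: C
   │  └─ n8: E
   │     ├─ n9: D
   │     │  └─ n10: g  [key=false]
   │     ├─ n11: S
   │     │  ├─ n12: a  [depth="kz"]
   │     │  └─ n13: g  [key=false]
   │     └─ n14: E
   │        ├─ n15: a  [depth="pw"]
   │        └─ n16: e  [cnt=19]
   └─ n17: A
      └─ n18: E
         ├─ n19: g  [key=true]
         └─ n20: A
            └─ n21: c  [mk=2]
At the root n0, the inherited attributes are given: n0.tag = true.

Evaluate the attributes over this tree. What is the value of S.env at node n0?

1. n0.tag = true  [given at root]
2. n1.idx = 0  [0]
3. n1.val = true  [true]
4. n2.idx = 29  [B₀.idx * -1 + 29]
5. n2.val = false  [B₀.val == false]
6. n3.cnt = 16  [terminal]
7. n4.depth = "qz"  [terminal]
8. n5.depth = "qx"  [terminal]
9. n2.ok = 27  [B.idx - 2]
10. n1.ok = -2  [(if B₀.val then B₀.idx else B₁.ok) - 2]
11. n6.tag = false  [S₀.tag == false]
12. n7.env = 9  [9]
13. n7.hot = true  [not S.tag]
14. n8.mk = false  [C.env > 9]
15. n9.fin = "mq"  ["mq"]
16. n9.tag = 7  [7]
17. n10.key = false  [terminal]
18. n9.pre = "q"  [if g.key then D.fin else "q"]
19. n9.acc = 5  [D.tag - 2]
20. n11.tag = true  [E₀.mk == false]
21. n12.depth = "kz"  [terminal]
22. n13.key = false  [terminal]
23. n11.env = -3  [len(a.depth) - 5]
24. n14.mk = false  [E₀.mk == true]
25. n15.depth = "pw"  [terminal]
26. n16.cnt = 19  [terminal]
27. n14.acc = "nv"  ["nv"]
28. n8.acc = "qy"  [D.pre ++ "y"]
29. n7.lab = 3  [C.env - 6]
30. n17.env = 6  [6]
31. n17.val = false  [S.tag == true]
32. n17.hot = false  [S.tag == true]
33. n18.mk = false  [false]
34. n19.key = true  [terminal]
35. n20.env = -1  [-1]
36. n20.val = false  [false]
37. n20.hot = false  [g.key and E.mk]
38. n21.mk = 2  [terminal]
39. n20.key = 24  [c.mk + A.env + 23]
40. n18.acc = "rr"  ["rr"]
41. n17.key = 27  [27]
42. n6.env = 1  [1]
43. n0.env = 11  [B.ok + 13]

11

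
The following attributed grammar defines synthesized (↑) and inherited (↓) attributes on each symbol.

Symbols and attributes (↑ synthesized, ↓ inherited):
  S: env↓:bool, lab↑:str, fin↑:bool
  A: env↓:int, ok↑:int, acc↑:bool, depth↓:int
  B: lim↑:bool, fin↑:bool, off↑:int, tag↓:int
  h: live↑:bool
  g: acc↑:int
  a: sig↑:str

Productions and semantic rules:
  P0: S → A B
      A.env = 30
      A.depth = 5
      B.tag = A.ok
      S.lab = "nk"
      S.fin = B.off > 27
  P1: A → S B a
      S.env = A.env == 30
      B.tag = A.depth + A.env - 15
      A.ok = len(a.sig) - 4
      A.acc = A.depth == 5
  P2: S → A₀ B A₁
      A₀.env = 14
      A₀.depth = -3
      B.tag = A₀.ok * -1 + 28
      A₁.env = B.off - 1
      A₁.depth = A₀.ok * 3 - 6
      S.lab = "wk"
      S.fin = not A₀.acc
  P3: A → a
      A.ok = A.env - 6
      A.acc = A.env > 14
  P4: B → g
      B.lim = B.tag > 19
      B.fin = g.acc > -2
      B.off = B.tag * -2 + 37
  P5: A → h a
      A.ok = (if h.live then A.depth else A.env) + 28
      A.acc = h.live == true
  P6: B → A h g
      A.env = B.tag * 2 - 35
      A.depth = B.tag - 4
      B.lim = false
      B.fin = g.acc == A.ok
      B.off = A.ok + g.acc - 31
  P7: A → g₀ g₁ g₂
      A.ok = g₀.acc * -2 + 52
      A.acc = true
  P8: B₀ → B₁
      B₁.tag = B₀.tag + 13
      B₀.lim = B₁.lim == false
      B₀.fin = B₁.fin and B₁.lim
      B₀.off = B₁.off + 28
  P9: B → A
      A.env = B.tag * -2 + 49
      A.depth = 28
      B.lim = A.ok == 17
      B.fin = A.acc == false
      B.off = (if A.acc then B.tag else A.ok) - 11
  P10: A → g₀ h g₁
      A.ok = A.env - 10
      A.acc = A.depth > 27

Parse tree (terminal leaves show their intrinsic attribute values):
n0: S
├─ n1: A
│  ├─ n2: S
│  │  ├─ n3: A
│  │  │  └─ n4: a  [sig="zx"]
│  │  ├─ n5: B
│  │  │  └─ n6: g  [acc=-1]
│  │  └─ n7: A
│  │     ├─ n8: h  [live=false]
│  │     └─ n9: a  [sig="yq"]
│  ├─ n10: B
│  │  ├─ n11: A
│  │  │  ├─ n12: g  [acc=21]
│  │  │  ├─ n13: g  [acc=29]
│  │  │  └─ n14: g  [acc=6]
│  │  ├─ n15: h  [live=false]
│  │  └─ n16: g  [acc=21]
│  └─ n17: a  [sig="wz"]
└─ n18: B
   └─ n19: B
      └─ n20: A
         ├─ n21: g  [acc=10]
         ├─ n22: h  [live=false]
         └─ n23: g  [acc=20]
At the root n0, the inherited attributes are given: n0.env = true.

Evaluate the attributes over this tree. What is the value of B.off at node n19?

1. n0.env = true  [given at root]
2. n1.env = 30  [30]
3. n1.depth = 5  [5]
4. n2.env = true  [A.env == 30]
5. n3.env = 14  [14]
6. n3.depth = -3  [-3]
7. n4.sig = "zx"  [terminal]
8. n3.ok = 8  [A.env - 6]
9. n3.acc = false  [A.env > 14]
10. n5.tag = 20  [A₀.ok * -1 + 28]
11. n6.acc = -1  [terminal]
12. n5.lim = true  [B.tag > 19]
13. n5.fin = true  [g.acc > -2]
14. n5.off = -3  [B.tag * -2 + 37]
15. n7.env = -4  [B.off - 1]
16. n7.depth = 18  [A₀.ok * 3 - 6]
17. n8.live = false  [terminal]
18. n9.sig = "yq"  [terminal]
19. n7.ok = 24  [(if h.live then A.depth else A.env) + 28]
20. n7.acc = false  [h.live == true]
21. n2.lab = "wk"  ["wk"]
22. n2.fin = true  [not A₀.acc]
23. n10.tag = 20  [A.depth + A.env - 15]
24. n11.env = 5  [B.tag * 2 - 35]
25. n11.depth = 16  [B.tag - 4]
26. n12.acc = 21  [terminal]
27. n13.acc = 29  [terminal]
28. n14.acc = 6  [terminal]
29. n11.ok = 10  [g₀.acc * -2 + 52]
30. n11.acc = true  [true]
31. n15.live = false  [terminal]
32. n16.acc = 21  [terminal]
33. n10.lim = false  [false]
34. n10.fin = false  [g.acc == A.ok]
35. n10.off = 0  [A.ok + g.acc - 31]
36. n17.sig = "wz"  [terminal]
37. n1.ok = -2  [len(a.sig) - 4]
38. n1.acc = true  [A.depth == 5]
39. n18.tag = -2  [A.ok]
40. n19.tag = 11  [B₀.tag + 13]
41. n20.env = 27  [B.tag * -2 + 49]
42. n20.depth = 28  [28]
43. n21.acc = 10  [terminal]
44. n22.live = false  [terminal]
45. n23.acc = 20  [terminal]
46. n20.ok = 17  [A.env - 10]
47. n20.acc = true  [A.depth > 27]
48. n19.lim = true  [A.ok == 17]
49. n19.fin = false  [A.acc == false]
50. n19.off = 0  [(if A.acc then B.tag else A.ok) - 11]
51. n18.lim = false  [B₁.lim == false]
52. n18.fin = false  [B₁.fin and B₁.lim]
53. n18.off = 28  [B₁.off + 28]
54. n0.lab = "nk"  ["nk"]
55. n0.fin = true  [B.off > 27]

0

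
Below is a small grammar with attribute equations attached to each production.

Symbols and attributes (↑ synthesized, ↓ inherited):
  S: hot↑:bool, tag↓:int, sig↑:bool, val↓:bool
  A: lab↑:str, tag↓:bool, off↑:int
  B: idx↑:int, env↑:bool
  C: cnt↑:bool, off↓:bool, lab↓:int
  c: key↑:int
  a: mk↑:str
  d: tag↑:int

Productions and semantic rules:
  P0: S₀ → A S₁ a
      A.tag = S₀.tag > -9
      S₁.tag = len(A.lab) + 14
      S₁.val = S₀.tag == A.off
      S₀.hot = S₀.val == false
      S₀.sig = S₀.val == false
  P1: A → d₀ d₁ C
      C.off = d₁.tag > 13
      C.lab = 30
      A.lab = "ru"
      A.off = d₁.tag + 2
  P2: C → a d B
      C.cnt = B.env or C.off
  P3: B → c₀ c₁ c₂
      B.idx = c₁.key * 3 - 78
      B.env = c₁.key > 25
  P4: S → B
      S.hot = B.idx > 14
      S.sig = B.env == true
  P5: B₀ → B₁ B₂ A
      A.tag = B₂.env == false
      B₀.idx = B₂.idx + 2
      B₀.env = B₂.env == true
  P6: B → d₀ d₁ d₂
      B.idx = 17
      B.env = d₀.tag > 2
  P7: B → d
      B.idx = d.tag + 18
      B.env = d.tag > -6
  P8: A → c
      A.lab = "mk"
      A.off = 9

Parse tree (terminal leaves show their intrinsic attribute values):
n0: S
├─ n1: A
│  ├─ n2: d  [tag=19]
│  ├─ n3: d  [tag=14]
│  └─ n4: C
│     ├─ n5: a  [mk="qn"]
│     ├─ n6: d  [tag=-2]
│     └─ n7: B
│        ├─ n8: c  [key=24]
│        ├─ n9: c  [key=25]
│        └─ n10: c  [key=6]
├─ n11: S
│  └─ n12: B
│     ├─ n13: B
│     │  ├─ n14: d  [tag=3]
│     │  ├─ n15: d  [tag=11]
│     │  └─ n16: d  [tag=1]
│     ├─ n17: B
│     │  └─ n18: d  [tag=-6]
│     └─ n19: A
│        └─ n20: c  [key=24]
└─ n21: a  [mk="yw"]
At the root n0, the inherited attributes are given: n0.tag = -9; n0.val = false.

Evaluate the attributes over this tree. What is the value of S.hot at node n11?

false

1. n0.tag = -9  [given at root]
2. n0.val = false  [given at root]
3. n1.tag = false  [S₀.tag > -9]
4. n2.tag = 19  [terminal]
5. n3.tag = 14  [terminal]
6. n4.off = true  [d₁.tag > 13]
7. n4.lab = 30  [30]
8. n5.mk = "qn"  [terminal]
9. n6.tag = -2  [terminal]
10. n8.key = 24  [terminal]
11. n9.key = 25  [terminal]
12. n10.key = 6  [terminal]
13. n7.idx = -3  [c₁.key * 3 - 78]
14. n7.env = false  [c₁.key > 25]
15. n4.cnt = true  [B.env or C.off]
16. n1.lab = "ru"  ["ru"]
17. n1.off = 16  [d₁.tag + 2]
18. n11.tag = 16  [len(A.lab) + 14]
19. n11.val = false  [S₀.tag == A.off]
20. n14.tag = 3  [terminal]
21. n15.tag = 11  [terminal]
22. n16.tag = 1  [terminal]
23. n13.idx = 17  [17]
24. n13.env = true  [d₀.tag > 2]
25. n18.tag = -6  [terminal]
26. n17.idx = 12  [d.tag + 18]
27. n17.env = false  [d.tag > -6]
28. n19.tag = true  [B₂.env == false]
29. n20.key = 24  [terminal]
30. n19.lab = "mk"  ["mk"]
31. n19.off = 9  [9]
32. n12.idx = 14  [B₂.idx + 2]
33. n12.env = false  [B₂.env == true]
34. n11.hot = false  [B.idx > 14]
35. n11.sig = false  [B.env == true]
36. n21.mk = "yw"  [terminal]
37. n0.hot = true  [S₀.val == false]
38. n0.sig = true  [S₀.val == false]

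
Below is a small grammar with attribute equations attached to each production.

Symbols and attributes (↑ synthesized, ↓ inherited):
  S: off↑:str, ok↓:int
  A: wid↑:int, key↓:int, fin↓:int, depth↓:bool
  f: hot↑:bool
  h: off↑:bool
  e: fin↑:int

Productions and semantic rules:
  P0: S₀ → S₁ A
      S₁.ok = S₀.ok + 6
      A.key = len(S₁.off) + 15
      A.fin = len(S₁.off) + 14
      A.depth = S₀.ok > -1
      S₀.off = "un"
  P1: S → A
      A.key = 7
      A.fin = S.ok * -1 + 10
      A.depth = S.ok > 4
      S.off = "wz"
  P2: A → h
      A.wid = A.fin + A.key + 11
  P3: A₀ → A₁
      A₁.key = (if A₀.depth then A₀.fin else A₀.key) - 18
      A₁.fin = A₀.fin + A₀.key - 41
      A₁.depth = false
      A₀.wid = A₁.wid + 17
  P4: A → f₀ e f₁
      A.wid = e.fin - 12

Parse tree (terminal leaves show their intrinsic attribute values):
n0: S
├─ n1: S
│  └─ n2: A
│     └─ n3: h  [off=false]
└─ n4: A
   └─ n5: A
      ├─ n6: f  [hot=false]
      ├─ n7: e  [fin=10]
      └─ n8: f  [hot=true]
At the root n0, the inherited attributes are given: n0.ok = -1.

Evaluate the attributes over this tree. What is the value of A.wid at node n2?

23

1. n0.ok = -1  [given at root]
2. n1.ok = 5  [S₀.ok + 6]
3. n2.key = 7  [7]
4. n2.fin = 5  [S.ok * -1 + 10]
5. n2.depth = true  [S.ok > 4]
6. n3.off = false  [terminal]
7. n2.wid = 23  [A.fin + A.key + 11]
8. n1.off = "wz"  ["wz"]
9. n4.key = 17  [len(S₁.off) + 15]
10. n4.fin = 16  [len(S₁.off) + 14]
11. n4.depth = false  [S₀.ok > -1]
12. n5.key = -1  [(if A₀.depth then A₀.fin else A₀.key) - 18]
13. n5.fin = -8  [A₀.fin + A₀.key - 41]
14. n5.depth = false  [false]
15. n6.hot = false  [terminal]
16. n7.fin = 10  [terminal]
17. n8.hot = true  [terminal]
18. n5.wid = -2  [e.fin - 12]
19. n4.wid = 15  [A₁.wid + 17]
20. n0.off = "un"  ["un"]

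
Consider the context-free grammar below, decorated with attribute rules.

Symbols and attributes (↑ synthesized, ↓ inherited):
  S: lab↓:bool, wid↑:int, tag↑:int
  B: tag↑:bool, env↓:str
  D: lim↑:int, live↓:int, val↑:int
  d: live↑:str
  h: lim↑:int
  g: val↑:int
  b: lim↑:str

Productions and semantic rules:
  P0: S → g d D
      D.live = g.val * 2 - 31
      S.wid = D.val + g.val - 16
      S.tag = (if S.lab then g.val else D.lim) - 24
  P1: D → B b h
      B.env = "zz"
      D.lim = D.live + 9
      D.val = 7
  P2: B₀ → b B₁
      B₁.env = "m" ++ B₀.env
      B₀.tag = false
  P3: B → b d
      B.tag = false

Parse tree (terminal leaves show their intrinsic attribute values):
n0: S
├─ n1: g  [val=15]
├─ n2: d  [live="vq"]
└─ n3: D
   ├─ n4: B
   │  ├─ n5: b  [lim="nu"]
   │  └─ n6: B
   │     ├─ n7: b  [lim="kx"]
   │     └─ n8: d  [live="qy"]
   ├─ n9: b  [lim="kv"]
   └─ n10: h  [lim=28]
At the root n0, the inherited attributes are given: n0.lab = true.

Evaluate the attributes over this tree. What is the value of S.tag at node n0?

1. n0.lab = true  [given at root]
2. n1.val = 15  [terminal]
3. n2.live = "vq"  [terminal]
4. n3.live = -1  [g.val * 2 - 31]
5. n4.env = "zz"  ["zz"]
6. n5.lim = "nu"  [terminal]
7. n6.env = "mzz"  ["m" ++ B₀.env]
8. n7.lim = "kx"  [terminal]
9. n8.live = "qy"  [terminal]
10. n6.tag = false  [false]
11. n4.tag = false  [false]
12. n9.lim = "kv"  [terminal]
13. n10.lim = 28  [terminal]
14. n3.lim = 8  [D.live + 9]
15. n3.val = 7  [7]
16. n0.wid = 6  [D.val + g.val - 16]
17. n0.tag = -9  [(if S.lab then g.val else D.lim) - 24]

-9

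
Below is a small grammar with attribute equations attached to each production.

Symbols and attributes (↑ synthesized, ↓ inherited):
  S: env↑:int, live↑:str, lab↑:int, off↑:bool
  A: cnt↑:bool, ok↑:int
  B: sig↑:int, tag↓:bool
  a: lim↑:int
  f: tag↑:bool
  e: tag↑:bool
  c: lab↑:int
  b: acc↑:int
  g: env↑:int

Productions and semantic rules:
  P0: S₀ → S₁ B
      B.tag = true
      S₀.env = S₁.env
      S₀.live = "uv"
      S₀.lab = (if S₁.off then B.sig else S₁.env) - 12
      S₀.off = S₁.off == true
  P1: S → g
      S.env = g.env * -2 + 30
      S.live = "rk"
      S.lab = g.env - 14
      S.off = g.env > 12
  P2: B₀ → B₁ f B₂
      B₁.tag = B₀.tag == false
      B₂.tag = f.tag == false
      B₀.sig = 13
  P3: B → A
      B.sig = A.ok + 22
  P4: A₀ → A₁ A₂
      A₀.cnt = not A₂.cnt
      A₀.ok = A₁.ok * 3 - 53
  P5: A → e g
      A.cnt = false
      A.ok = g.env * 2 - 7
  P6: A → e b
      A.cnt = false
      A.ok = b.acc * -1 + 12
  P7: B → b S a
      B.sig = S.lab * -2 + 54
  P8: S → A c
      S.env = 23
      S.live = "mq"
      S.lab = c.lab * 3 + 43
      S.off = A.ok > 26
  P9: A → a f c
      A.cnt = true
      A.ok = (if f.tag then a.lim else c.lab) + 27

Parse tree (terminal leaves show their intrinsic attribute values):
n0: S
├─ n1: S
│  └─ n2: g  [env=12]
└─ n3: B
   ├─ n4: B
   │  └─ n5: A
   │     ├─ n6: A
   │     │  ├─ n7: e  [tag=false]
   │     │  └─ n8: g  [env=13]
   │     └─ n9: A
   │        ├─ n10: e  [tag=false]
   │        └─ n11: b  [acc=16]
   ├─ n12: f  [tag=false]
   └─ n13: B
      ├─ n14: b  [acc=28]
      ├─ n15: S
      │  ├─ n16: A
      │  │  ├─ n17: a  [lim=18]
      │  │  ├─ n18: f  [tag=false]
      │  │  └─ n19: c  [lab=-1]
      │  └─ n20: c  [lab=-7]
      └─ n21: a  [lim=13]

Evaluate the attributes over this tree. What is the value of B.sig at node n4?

1. n2.env = 12  [terminal]
2. n1.env = 6  [g.env * -2 + 30]
3. n1.live = "rk"  ["rk"]
4. n1.lab = -2  [g.env - 14]
5. n1.off = false  [g.env > 12]
6. n3.tag = true  [true]
7. n4.tag = false  [B₀.tag == false]
8. n7.tag = false  [terminal]
9. n8.env = 13  [terminal]
10. n6.cnt = false  [false]
11. n6.ok = 19  [g.env * 2 - 7]
12. n10.tag = false  [terminal]
13. n11.acc = 16  [terminal]
14. n9.cnt = false  [false]
15. n9.ok = -4  [b.acc * -1 + 12]
16. n5.cnt = true  [not A₂.cnt]
17. n5.ok = 4  [A₁.ok * 3 - 53]
18. n4.sig = 26  [A.ok + 22]
19. n12.tag = false  [terminal]
20. n13.tag = true  [f.tag == false]
21. n14.acc = 28  [terminal]
22. n17.lim = 18  [terminal]
23. n18.tag = false  [terminal]
24. n19.lab = -1  [terminal]
25. n16.cnt = true  [true]
26. n16.ok = 26  [(if f.tag then a.lim else c.lab) + 27]
27. n20.lab = -7  [terminal]
28. n15.env = 23  [23]
29. n15.live = "mq"  ["mq"]
30. n15.lab = 22  [c.lab * 3 + 43]
31. n15.off = false  [A.ok > 26]
32. n21.lim = 13  [terminal]
33. n13.sig = 10  [S.lab * -2 + 54]
34. n3.sig = 13  [13]
35. n0.env = 6  [S₁.env]
36. n0.live = "uv"  ["uv"]
37. n0.lab = -6  [(if S₁.off then B.sig else S₁.env) - 12]
38. n0.off = false  [S₁.off == true]

26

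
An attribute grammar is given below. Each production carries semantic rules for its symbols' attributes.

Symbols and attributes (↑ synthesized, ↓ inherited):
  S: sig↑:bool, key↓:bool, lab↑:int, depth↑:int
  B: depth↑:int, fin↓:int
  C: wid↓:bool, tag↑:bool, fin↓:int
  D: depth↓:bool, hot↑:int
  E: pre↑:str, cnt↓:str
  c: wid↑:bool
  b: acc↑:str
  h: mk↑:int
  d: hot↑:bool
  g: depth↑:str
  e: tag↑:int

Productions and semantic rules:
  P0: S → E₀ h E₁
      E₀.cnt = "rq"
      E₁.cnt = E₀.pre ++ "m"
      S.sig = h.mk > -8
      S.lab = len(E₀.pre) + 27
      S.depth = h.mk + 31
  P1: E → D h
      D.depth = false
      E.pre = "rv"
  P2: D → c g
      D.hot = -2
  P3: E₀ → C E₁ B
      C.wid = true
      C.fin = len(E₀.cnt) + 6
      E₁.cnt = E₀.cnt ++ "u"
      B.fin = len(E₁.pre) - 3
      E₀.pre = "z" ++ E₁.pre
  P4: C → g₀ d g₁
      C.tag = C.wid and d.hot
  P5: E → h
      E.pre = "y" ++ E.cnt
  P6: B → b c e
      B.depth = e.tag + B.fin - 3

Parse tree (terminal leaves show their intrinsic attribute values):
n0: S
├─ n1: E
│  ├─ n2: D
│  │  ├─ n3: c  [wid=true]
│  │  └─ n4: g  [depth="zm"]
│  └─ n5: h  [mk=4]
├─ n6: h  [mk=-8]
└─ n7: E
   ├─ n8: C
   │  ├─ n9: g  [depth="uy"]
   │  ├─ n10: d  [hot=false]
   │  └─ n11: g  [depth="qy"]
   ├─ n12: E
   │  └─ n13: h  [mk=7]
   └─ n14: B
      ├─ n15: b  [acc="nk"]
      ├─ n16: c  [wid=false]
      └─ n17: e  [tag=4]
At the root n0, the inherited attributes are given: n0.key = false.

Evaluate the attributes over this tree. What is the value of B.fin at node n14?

1. n0.key = false  [given at root]
2. n1.cnt = "rq"  ["rq"]
3. n2.depth = false  [false]
4. n3.wid = true  [terminal]
5. n4.depth = "zm"  [terminal]
6. n2.hot = -2  [-2]
7. n5.mk = 4  [terminal]
8. n1.pre = "rv"  ["rv"]
9. n6.mk = -8  [terminal]
10. n7.cnt = "rvm"  [E₀.pre ++ "m"]
11. n8.wid = true  [true]
12. n8.fin = 9  [len(E₀.cnt) + 6]
13. n9.depth = "uy"  [terminal]
14. n10.hot = false  [terminal]
15. n11.depth = "qy"  [terminal]
16. n8.tag = false  [C.wid and d.hot]
17. n12.cnt = "rvmu"  [E₀.cnt ++ "u"]
18. n13.mk = 7  [terminal]
19. n12.pre = "yrvmu"  ["y" ++ E.cnt]
20. n14.fin = 2  [len(E₁.pre) - 3]
21. n15.acc = "nk"  [terminal]
22. n16.wid = false  [terminal]
23. n17.tag = 4  [terminal]
24. n14.depth = 3  [e.tag + B.fin - 3]
25. n7.pre = "zyrvmu"  ["z" ++ E₁.pre]
26. n0.sig = false  [h.mk > -8]
27. n0.lab = 29  [len(E₀.pre) + 27]
28. n0.depth = 23  [h.mk + 31]

2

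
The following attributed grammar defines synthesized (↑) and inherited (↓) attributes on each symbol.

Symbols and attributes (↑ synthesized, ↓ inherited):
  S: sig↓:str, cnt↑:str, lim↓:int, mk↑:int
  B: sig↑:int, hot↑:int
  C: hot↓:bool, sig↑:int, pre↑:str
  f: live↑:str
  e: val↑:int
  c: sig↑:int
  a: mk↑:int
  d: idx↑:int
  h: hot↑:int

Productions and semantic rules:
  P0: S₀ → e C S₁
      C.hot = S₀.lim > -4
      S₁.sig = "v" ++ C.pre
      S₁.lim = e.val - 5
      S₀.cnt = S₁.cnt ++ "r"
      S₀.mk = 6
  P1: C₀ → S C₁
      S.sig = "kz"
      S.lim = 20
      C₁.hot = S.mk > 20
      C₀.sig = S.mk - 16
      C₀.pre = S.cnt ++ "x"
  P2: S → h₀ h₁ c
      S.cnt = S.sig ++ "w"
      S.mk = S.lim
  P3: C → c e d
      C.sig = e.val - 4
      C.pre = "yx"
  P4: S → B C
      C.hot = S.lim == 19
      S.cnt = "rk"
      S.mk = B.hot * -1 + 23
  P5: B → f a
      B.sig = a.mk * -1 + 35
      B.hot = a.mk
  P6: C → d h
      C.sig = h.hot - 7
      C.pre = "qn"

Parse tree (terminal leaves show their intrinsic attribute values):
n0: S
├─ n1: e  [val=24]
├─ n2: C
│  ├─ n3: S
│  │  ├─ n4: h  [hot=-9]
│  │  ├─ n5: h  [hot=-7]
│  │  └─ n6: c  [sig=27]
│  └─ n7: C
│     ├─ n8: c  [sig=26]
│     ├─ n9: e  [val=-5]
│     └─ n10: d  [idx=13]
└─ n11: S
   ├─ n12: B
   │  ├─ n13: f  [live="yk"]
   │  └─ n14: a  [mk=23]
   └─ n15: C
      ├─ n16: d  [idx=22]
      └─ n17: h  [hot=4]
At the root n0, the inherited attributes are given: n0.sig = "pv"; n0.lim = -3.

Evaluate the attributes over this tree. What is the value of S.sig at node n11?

1. n0.sig = "pv"  [given at root]
2. n0.lim = -3  [given at root]
3. n1.val = 24  [terminal]
4. n2.hot = true  [S₀.lim > -4]
5. n3.sig = "kz"  ["kz"]
6. n3.lim = 20  [20]
7. n4.hot = -9  [terminal]
8. n5.hot = -7  [terminal]
9. n6.sig = 27  [terminal]
10. n3.cnt = "kzw"  [S.sig ++ "w"]
11. n3.mk = 20  [S.lim]
12. n7.hot = false  [S.mk > 20]
13. n8.sig = 26  [terminal]
14. n9.val = -5  [terminal]
15. n10.idx = 13  [terminal]
16. n7.sig = -9  [e.val - 4]
17. n7.pre = "yx"  ["yx"]
18. n2.sig = 4  [S.mk - 16]
19. n2.pre = "kzwx"  [S.cnt ++ "x"]
20. n11.sig = "vkzwx"  ["v" ++ C.pre]
21. n11.lim = 19  [e.val - 5]
22. n13.live = "yk"  [terminal]
23. n14.mk = 23  [terminal]
24. n12.sig = 12  [a.mk * -1 + 35]
25. n12.hot = 23  [a.mk]
26. n15.hot = true  [S.lim == 19]
27. n16.idx = 22  [terminal]
28. n17.hot = 4  [terminal]
29. n15.sig = -3  [h.hot - 7]
30. n15.pre = "qn"  ["qn"]
31. n11.cnt = "rk"  ["rk"]
32. n11.mk = 0  [B.hot * -1 + 23]
33. n0.cnt = "rkr"  [S₁.cnt ++ "r"]
34. n0.mk = 6  [6]

"vkzwx"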